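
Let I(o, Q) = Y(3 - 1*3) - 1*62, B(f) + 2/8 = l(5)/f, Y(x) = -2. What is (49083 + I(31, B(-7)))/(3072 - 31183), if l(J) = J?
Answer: -49019/28111 ≈ -1.7438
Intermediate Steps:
B(f) = -1/4 + 5/f
I(o, Q) = -64 (I(o, Q) = -2 - 1*62 = -2 - 62 = -64)
(49083 + I(31, B(-7)))/(3072 - 31183) = (49083 - 64)/(3072 - 31183) = 49019/(-28111) = 49019*(-1/28111) = -49019/28111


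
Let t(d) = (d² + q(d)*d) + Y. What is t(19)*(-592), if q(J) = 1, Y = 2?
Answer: -226144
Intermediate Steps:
t(d) = 2 + d + d² (t(d) = (d² + 1*d) + 2 = (d² + d) + 2 = (d + d²) + 2 = 2 + d + d²)
t(19)*(-592) = (2 + 19 + 19²)*(-592) = (2 + 19 + 361)*(-592) = 382*(-592) = -226144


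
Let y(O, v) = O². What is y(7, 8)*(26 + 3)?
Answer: 1421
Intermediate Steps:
y(7, 8)*(26 + 3) = 7²*(26 + 3) = 49*29 = 1421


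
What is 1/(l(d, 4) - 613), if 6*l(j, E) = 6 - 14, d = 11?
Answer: -3/1843 ≈ -0.0016278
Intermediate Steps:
l(j, E) = -4/3 (l(j, E) = (6 - 14)/6 = (1/6)*(-8) = -4/3)
1/(l(d, 4) - 613) = 1/(-4/3 - 613) = 1/(-1843/3) = -3/1843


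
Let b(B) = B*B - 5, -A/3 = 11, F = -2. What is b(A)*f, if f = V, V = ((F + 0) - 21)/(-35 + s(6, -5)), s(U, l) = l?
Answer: 6233/10 ≈ 623.30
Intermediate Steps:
A = -33 (A = -3*11 = -33)
V = 23/40 (V = ((-2 + 0) - 21)/(-35 - 5) = (-2 - 21)/(-40) = -23*(-1/40) = 23/40 ≈ 0.57500)
f = 23/40 ≈ 0.57500
b(B) = -5 + B² (b(B) = B² - 5 = -5 + B²)
b(A)*f = (-5 + (-33)²)*(23/40) = (-5 + 1089)*(23/40) = 1084*(23/40) = 6233/10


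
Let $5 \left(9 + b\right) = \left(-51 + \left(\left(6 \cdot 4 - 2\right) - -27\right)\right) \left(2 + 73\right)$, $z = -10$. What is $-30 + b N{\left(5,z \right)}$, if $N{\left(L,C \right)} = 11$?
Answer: $-459$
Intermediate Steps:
$b = -39$ ($b = -9 + \frac{\left(-51 + \left(\left(6 \cdot 4 - 2\right) - -27\right)\right) \left(2 + 73\right)}{5} = -9 + \frac{\left(-51 + \left(\left(24 - 2\right) + 27\right)\right) 75}{5} = -9 + \frac{\left(-51 + \left(22 + 27\right)\right) 75}{5} = -9 + \frac{\left(-51 + 49\right) 75}{5} = -9 + \frac{\left(-2\right) 75}{5} = -9 + \frac{1}{5} \left(-150\right) = -9 - 30 = -39$)
$-30 + b N{\left(5,z \right)} = -30 - 429 = -459$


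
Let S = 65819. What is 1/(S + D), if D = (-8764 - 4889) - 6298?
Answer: 1/45868 ≈ 2.1802e-5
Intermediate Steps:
D = -19951 (D = -13653 - 6298 = -19951)
1/(S + D) = 1/(65819 - 19951) = 1/45868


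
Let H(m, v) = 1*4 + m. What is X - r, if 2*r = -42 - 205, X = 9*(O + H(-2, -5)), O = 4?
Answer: 355/2 ≈ 177.50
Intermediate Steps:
H(m, v) = 4 + m
X = 54 (X = 9*(4 + (4 - 2)) = 9*(4 + 2) = 9*6 = 54)
r = -247/2 (r = (-42 - 205)/2 = (1/2)*(-247) = -247/2 ≈ -123.50)
X - r = 54 - 1*(-247/2) = 54 + 247/2 = 355/2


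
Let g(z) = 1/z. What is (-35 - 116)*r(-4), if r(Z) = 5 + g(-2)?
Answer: -1359/2 ≈ -679.50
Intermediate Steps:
g(z) = 1/z
r(Z) = 9/2 (r(Z) = 5 + 1/(-2) = 5 - 1/2 = 9/2)
(-35 - 116)*r(-4) = (-35 - 116)*(9/2) = -151*9/2 = -1359/2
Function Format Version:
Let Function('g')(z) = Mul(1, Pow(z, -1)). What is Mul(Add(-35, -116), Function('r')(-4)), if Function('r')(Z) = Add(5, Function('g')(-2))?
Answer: Rational(-1359, 2) ≈ -679.50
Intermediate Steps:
Function('g')(z) = Pow(z, -1)
Function('r')(Z) = Rational(9, 2) (Function('r')(Z) = Add(5, Pow(-2, -1)) = Add(5, Rational(-1, 2)) = Rational(9, 2))
Mul(Add(-35, -116), Function('r')(-4)) = Mul(Add(-35, -116), Rational(9, 2)) = Mul(-151, Rational(9, 2)) = Rational(-1359, 2)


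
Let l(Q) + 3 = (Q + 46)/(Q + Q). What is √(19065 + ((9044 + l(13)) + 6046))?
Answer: √23088286/26 ≈ 184.81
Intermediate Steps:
l(Q) = -3 + (46 + Q)/(2*Q) (l(Q) = -3 + (Q + 46)/(Q + Q) = -3 + (46 + Q)/((2*Q)) = -3 + (46 + Q)*(1/(2*Q)) = -3 + (46 + Q)/(2*Q))
√(19065 + ((9044 + l(13)) + 6046)) = √(19065 + ((9044 + (-5/2 + 23/13)) + 6046)) = √(19065 + ((9044 - 19/26) + 6046)) = √(19065 + (235125/26 + 6046)) = √(19065 + 392321/26) = √(888011/26) = √23088286/26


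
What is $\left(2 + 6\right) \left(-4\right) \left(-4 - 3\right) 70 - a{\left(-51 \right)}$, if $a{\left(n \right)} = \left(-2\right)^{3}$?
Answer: $15688$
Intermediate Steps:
$a{\left(n \right)} = -8$
$\left(2 + 6\right) \left(-4\right) \left(-4 - 3\right) 70 - a{\left(-51 \right)} = \left(2 + 6\right) \left(-4\right) \left(-4 - 3\right) 70 - -8 = 8 \left(-4\right) \left(-7\right) 70 + 8 = \left(-32\right) \left(-7\right) 70 + 8 = 224 \cdot 70 + 8 = 15680 + 8 = 15688$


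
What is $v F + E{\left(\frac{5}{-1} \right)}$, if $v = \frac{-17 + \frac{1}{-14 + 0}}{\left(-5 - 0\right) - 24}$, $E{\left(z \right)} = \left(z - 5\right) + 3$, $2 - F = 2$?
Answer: $-7$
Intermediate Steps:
$F = 0$ ($F = 2 - 2 = 0$)
$E{\left(z \right)} = -2 + z$ ($E{\left(z \right)} = \left(-5 + z\right) + 3 = -2 + z$)
$v = \frac{239}{406}$ ($v = \frac{-17 + \frac{1}{-14}}{\left(-5 + 0\right) - 24} = \frac{-17 - \frac{1}{14}}{-5 - 24} = - \frac{239}{14 \left(-29\right)} = \left(- \frac{239}{14}\right) \left(- \frac{1}{29}\right) = \frac{239}{406} \approx 0.58867$)
$v F + E{\left(\frac{5}{-1} \right)} = \frac{239}{406} \cdot 0 + \left(-2 + \frac{5}{-1}\right) = 0 + \left(-2 + 5 \left(-1\right)\right) = 0 - 7 = -7$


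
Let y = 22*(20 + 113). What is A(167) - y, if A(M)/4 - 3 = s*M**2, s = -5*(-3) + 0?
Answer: 1670426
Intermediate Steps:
y = 2926 (y = 22*133 = 2926)
s = 15 (s = 15 + 0 = 15)
A(M) = 12 + 60*M**2 (A(M) = 12 + 4*(15*M**2) = 12 + 60*M**2)
A(167) - y = (12 + 60*167**2) - 1*2926 = (12 + 60*27889) - 2926 = (12 + 1673340) - 2926 = 1673352 - 2926 = 1670426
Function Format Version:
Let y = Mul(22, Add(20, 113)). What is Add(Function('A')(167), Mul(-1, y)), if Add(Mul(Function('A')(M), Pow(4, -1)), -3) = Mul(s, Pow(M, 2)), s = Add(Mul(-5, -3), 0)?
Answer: 1670426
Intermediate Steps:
y = 2926 (y = Mul(22, 133) = 2926)
s = 15 (s = Add(15, 0) = 15)
Function('A')(M) = Add(12, Mul(60, Pow(M, 2))) (Function('A')(M) = Add(12, Mul(4, Mul(15, Pow(M, 2)))) = Add(12, Mul(60, Pow(M, 2))))
Add(Function('A')(167), Mul(-1, y)) = Add(Add(12, Mul(60, Pow(167, 2))), Mul(-1, 2926)) = Add(Add(12, Mul(60, 27889)), -2926) = Add(Add(12, 1673340), -2926) = Add(1673352, -2926) = 1670426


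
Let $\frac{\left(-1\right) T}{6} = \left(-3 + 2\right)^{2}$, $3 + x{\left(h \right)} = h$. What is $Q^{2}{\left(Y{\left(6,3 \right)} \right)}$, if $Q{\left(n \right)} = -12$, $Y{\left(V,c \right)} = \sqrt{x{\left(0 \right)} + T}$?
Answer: $144$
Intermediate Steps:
$x{\left(h \right)} = -3 + h$
$T = -6$ ($T = - 6 \left(-3 + 2\right)^{2} = - 6 \left(-1\right)^{2} = \left(-6\right) 1 = -6$)
$Y{\left(V,c \right)} = 3 i$ ($Y{\left(V,c \right)} = \sqrt{\left(-3 + 0\right) - 6} = \sqrt{-3 - 6} = \sqrt{-9} = 3 i$)
$Q^{2}{\left(Y{\left(6,3 \right)} \right)} = \left(-12\right)^{2} = 144$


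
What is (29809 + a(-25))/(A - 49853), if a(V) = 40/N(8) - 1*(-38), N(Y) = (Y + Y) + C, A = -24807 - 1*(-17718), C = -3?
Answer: -388051/740246 ≈ -0.52422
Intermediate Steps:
A = -7089 (A = -24807 + 17718 = -7089)
N(Y) = -3 + 2*Y (N(Y) = (Y + Y) - 3 = 2*Y - 3 = -3 + 2*Y)
a(V) = 534/13 (a(V) = 40/(-3 + 2*8) - 1*(-38) = 40/(-3 + 16) + 38 = 40/13 + 38 = 534/13)
(29809 + a(-25))/(A - 49853) = (29809 + 534/13)/(-7089 - 49853) = (388051/13)/(-56942) = (388051/13)*(-1/56942) = -388051/740246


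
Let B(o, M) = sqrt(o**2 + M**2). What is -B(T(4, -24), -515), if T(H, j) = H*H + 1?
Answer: -sqrt(265514) ≈ -515.28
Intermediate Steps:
T(H, j) = 1 + H**2 (T(H, j) = H**2 + 1 = 1 + H**2)
B(o, M) = sqrt(M**2 + o**2)
-B(T(4, -24), -515) = -sqrt((-515)**2 + (1 + 4**2)**2) = -sqrt(265225 + (1 + 16)**2) = -sqrt(265225 + 17**2) = -sqrt(265225 + 289) = -sqrt(265514)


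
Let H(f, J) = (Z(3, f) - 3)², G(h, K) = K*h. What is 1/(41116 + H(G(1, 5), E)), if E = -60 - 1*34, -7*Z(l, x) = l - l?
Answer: 1/41125 ≈ 2.4316e-5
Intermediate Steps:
Z(l, x) = 0 (Z(l, x) = -(l - l)/7 = -⅐*0 = 0)
E = -94 (E = -60 - 34 = -94)
H(f, J) = 9 (H(f, J) = (0 - 3)² = (-3)² = 9)
1/(41116 + H(G(1, 5), E)) = 1/(41116 + 9) = 1/41125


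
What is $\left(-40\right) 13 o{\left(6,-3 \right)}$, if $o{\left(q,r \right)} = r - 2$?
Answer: $2600$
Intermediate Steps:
$o{\left(q,r \right)} = -2 + r$
$\left(-40\right) 13 o{\left(6,-3 \right)} = \left(-40\right) 13 \left(-2 - 3\right) = \left(-520\right) \left(-5\right) = 2600$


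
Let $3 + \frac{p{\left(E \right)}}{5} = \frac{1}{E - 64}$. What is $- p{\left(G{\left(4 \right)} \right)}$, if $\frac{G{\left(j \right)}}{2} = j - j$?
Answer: $\frac{965}{64} \approx 15.078$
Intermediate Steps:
$G{\left(j \right)} = 0$ ($G{\left(j \right)} = 2 \left(j - j\right) = 2 \cdot 0 = 0$)
$p{\left(E \right)} = -15 + \frac{5}{-64 + E}$ ($p{\left(E \right)} = -15 + \frac{5}{E - 64} = -15 + \frac{5}{-64 + E}$)
$- p{\left(G{\left(4 \right)} \right)} = - \frac{5 \left(193 - 0\right)}{-64 + 0} = - \frac{5 \left(193 + 0\right)}{-64} = - \frac{5 \left(-1\right) 193}{64} = \left(-1\right) \left(- \frac{965}{64}\right) = \frac{965}{64}$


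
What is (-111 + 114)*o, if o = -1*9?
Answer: -27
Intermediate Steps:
o = -9
(-111 + 114)*o = (-111 + 114)*(-9) = 3*(-9) = -27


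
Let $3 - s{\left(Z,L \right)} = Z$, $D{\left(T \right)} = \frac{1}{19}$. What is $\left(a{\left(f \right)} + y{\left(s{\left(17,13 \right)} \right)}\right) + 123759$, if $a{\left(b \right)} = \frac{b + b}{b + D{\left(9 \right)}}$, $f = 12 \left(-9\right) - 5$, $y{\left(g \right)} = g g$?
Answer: $\frac{133005862}{1073} \approx 1.2396 \cdot 10^{5}$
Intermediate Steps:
$D{\left(T \right)} = \frac{1}{19}$
$s{\left(Z,L \right)} = 3 - Z$
$y{\left(g \right)} = g^{2}$
$f = -113$ ($f = -108 - 5 = -113$)
$a{\left(b \right)} = \frac{2 b}{\frac{1}{19} + b}$ ($a{\left(b \right)} = \frac{b + b}{b + \frac{1}{19}} = \frac{2 b}{\frac{1}{19} + b}$)
$\left(a{\left(f \right)} + y{\left(s{\left(17,13 \right)} \right)}\right) + 123759 = \left(38 \left(-113\right) \frac{1}{1 + 19 \left(-113\right)} + \left(3 - 17\right)^{2}\right) + 123759 = \left(38 \left(-113\right) \frac{1}{1 - 2147} + \left(3 - 17\right)^{2}\right) + 123759 = \left(38 \left(-113\right) \frac{1}{-2146} + \left(-14\right)^{2}\right) + 123759 = \left(38 \left(-113\right) \left(- \frac{1}{2146}\right) + 196\right) + 123759 = \left(\frac{2147}{1073} + 196\right) + 123759 = \frac{212455}{1073} + 123759 = \frac{133005862}{1073}$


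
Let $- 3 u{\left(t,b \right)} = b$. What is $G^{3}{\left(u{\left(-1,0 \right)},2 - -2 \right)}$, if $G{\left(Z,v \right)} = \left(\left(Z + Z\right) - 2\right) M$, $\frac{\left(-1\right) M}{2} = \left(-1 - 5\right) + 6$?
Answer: $0$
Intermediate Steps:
$u{\left(t,b \right)} = - \frac{b}{3}$
$M = 0$ ($M = - 2 \left(\left(-1 - 5\right) + 6\right) = - 2 \left(-6 + 6\right) = \left(-2\right) 0 = 0$)
$G{\left(Z,v \right)} = 0$ ($G{\left(Z,v \right)} = \left(\left(Z + Z\right) - 2\right) 0 = \left(2 Z - 2\right) 0 = \left(-2 + 2 Z\right) 0 = 0$)
$G^{3}{\left(u{\left(-1,0 \right)},2 - -2 \right)} = 0^{3} = 0$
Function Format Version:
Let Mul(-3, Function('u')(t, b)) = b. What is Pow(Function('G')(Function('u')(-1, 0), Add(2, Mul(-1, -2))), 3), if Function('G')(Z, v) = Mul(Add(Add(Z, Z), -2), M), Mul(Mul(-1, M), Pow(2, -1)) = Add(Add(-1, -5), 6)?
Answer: 0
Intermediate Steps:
Function('u')(t, b) = Mul(Rational(-1, 3), b)
M = 0 (M = Mul(-2, Add(Add(-1, -5), 6)) = Mul(-2, Add(-6, 6)) = Mul(-2, 0) = 0)
Function('G')(Z, v) = 0 (Function('G')(Z, v) = Mul(Add(Add(Z, Z), -2), 0) = Mul(Add(Mul(2, Z), -2), 0) = Mul(Add(-2, Mul(2, Z)), 0) = 0)
Pow(Function('G')(Function('u')(-1, 0), Add(2, Mul(-1, -2))), 3) = Pow(0, 3) = 0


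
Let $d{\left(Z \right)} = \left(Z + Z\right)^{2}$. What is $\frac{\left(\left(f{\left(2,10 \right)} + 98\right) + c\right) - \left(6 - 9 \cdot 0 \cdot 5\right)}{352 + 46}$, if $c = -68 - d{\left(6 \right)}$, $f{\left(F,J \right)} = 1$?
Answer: $- \frac{119}{398} \approx -0.299$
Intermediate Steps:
$d{\left(Z \right)} = 4 Z^{2}$ ($d{\left(Z \right)} = \left(2 Z\right)^{2} = 4 Z^{2}$)
$c = -212$ ($c = -68 - 4 \cdot 6^{2} = -68 - 4 \cdot 36 = -68 - 144 = -212$)
$\frac{\left(\left(f{\left(2,10 \right)} + 98\right) + c\right) - \left(6 - 9 \cdot 0 \cdot 5\right)}{352 + 46} = \frac{\left(\left(1 + 98\right) - 212\right) - \left(6 - 9 \cdot 0 \cdot 5\right)}{352 + 46} = \frac{\left(99 - 212\right) + \left(9 \cdot 0 - 6\right)}{398} = \left(-113 + \left(0 - 6\right)\right) \frac{1}{398} = \left(-113 - 6\right) \frac{1}{398} = \left(-119\right) \frac{1}{398} = - \frac{119}{398}$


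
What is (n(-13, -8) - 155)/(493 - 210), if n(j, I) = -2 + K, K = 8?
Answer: -149/283 ≈ -0.52650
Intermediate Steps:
n(j, I) = 6 (n(j, I) = -2 + 8 = 6)
(n(-13, -8) - 155)/(493 - 210) = (6 - 155)/(493 - 210) = -149/283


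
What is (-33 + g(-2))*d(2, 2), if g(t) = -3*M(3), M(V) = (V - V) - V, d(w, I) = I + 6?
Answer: -192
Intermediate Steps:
d(w, I) = 6 + I
M(V) = -V (M(V) = 0 - V = -V)
g(t) = 9 (g(t) = -(-3)*3 = -3*(-3) = 9)
(-33 + g(-2))*d(2, 2) = (-33 + 9)*(6 + 2) = -24*8 = -192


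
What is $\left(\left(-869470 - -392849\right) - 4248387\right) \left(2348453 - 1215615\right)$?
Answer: $-5352668612704$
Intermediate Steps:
$\left(\left(-869470 - -392849\right) - 4248387\right) \left(2348453 - 1215615\right) = \left(\left(-869470 + 392849\right) - 4248387\right) 1132838 = \left(-476621 - 4248387\right) 1132838 = \left(-4725008\right) 1132838 = -5352668612704$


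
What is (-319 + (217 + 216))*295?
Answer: 33630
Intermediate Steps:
(-319 + (217 + 216))*295 = (-319 + 433)*295 = 114*295 = 33630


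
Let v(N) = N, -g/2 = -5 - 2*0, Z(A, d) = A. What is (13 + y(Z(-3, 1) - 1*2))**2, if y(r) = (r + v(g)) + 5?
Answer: 529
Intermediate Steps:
g = 10 (g = -2*(-5 - 2*0) = -2*(-5 + 0) = -2*(-5) = 10)
y(r) = 15 + r (y(r) = (r + 10) + 5 = (10 + r) + 5 = 15 + r)
(13 + y(Z(-3, 1) - 1*2))**2 = (13 + (15 + (-3 - 1*2)))**2 = (13 + (15 + (-3 - 2)))**2 = (13 + (15 - 5))**2 = (13 + 10)**2 = 23**2 = 529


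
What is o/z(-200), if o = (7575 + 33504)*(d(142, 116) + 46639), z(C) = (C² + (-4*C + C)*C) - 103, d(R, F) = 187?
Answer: -641188418/26701 ≈ -24014.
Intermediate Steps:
z(C) = -103 - 2*C² (z(C) = (C² + (-3*C)*C) - 103 = (C² - 3*C²) - 103 = -2*C² - 103 = -103 - 2*C²)
o = 1923565254 (o = (7575 + 33504)*(187 + 46639) = 41079*46826 = 1923565254)
o/z(-200) = 1923565254/(-103 - 2*(-200)²) = 1923565254/(-103 - 2*40000) = 1923565254/(-103 - 80000) = 1923565254/(-80103) = 1923565254*(-1/80103) = -641188418/26701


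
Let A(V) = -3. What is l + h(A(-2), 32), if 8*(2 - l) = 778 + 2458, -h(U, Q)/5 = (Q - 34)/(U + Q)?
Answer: -23325/58 ≈ -402.16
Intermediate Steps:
h(U, Q) = -5*(-34 + Q)/(Q + U) (h(U, Q) = -5*(Q - 34)/(U + Q) = -5*(-34 + Q)/(Q + U))
l = -805/2 (l = 2 - (778 + 2458)/8 = 2 - ⅛*3236 = 2 - 809/2 = -805/2 ≈ -402.50)
l + h(A(-2), 32) = -805/2 + 5*(34 - 1*32)/(32 - 3) = -805/2 + 5*(34 - 32)/29 = -805/2 + 5*(1/29)*2 = -805/2 + 10/29 = -23325/58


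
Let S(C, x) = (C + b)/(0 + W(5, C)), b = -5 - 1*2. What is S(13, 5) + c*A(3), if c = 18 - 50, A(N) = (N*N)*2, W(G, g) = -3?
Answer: -578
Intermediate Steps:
A(N) = 2*N² (A(N) = N²*2 = 2*N²)
b = -7 (b = -5 - 2 = -7)
S(C, x) = 7/3 - C/3 (S(C, x) = (C - 7)/(0 - 3) = (-7 + C)/(-3) = (-7 + C)*(-⅓) = 7/3 - C/3)
c = -32
S(13, 5) + c*A(3) = (7/3 - ⅓*13) - 64*3² = (7/3 - 13/3) - 64*9 = -2 - 32*18 = -2 - 576 = -578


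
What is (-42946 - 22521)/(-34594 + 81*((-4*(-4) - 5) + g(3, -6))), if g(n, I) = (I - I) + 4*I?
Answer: 65467/35647 ≈ 1.8365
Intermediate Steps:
g(n, I) = 4*I (g(n, I) = 0 + 4*I = 4*I)
(-42946 - 22521)/(-34594 + 81*((-4*(-4) - 5) + g(3, -6))) = (-42946 - 22521)/(-34594 + 81*((-4*(-4) - 5) + 4*(-6))) = -65467/(-34594 + 81*((16 - 5) - 24)) = -65467/(-34594 + 81*(11 - 24)) = -65467/(-34594 + 81*(-13)) = -65467/(-34594 - 1053) = -65467/(-35647) = -65467*(-1/35647) = 65467/35647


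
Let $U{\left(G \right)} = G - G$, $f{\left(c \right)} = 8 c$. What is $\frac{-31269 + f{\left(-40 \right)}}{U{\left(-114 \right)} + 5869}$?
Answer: $- \frac{31589}{5869} \approx -5.3823$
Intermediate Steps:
$U{\left(G \right)} = 0$
$\frac{-31269 + f{\left(-40 \right)}}{U{\left(-114 \right)} + 5869} = \frac{-31269 + 8 \left(-40\right)}{0 + 5869} = \frac{-31269 - 320}{5869} = \left(-31589\right) \frac{1}{5869} = - \frac{31589}{5869}$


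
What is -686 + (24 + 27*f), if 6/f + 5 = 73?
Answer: -22427/34 ≈ -659.62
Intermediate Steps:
f = 3/34 (f = 6/(-5 + 73) = 6/68 = 6*(1/68) = 3/34 ≈ 0.088235)
-686 + (24 + 27*f) = -686 + (24 + 27*(3/34)) = -686 + (24 + 81/34) = -686 + 897/34 = -22427/34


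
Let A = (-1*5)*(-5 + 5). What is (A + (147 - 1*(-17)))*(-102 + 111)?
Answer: 1476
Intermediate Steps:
A = 0 (A = -5*0 = 0)
(A + (147 - 1*(-17)))*(-102 + 111) = (0 + (147 - 1*(-17)))*(-102 + 111) = (0 + (147 + 17))*9 = (0 + 164)*9 = 164*9 = 1476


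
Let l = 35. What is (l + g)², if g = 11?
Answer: 2116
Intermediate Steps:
(l + g)² = (35 + 11)² = 46² = 2116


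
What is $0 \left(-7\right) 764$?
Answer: $0$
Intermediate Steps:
$0 \left(-7\right) 764 = 0 \cdot 764 = 0$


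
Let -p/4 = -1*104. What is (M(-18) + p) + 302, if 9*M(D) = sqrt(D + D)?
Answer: 718 + 2*I/3 ≈ 718.0 + 0.66667*I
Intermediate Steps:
M(D) = sqrt(2)*sqrt(D)/9 (M(D) = sqrt(D + D)/9 = sqrt(2*D)/9 = (sqrt(2)*sqrt(D))/9 = sqrt(2)*sqrt(D)/9)
p = 416 (p = -(-4)*104 = -4*(-104) = 416)
(M(-18) + p) + 302 = (sqrt(2)*sqrt(-18)/9 + 416) + 302 = (sqrt(2)*(3*I*sqrt(2))/9 + 416) + 302 = (2*I/3 + 416) + 302 = (416 + 2*I/3) + 302 = 718 + 2*I/3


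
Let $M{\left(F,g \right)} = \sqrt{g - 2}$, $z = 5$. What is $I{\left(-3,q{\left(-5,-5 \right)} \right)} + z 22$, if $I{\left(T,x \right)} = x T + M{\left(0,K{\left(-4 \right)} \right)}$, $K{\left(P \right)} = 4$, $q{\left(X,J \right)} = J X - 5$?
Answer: $50 + \sqrt{2} \approx 51.414$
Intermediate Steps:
$q{\left(X,J \right)} = -5 + J X$
$M{\left(F,g \right)} = \sqrt{-2 + g}$
$I{\left(T,x \right)} = \sqrt{2} + T x$ ($I{\left(T,x \right)} = x T + \sqrt{-2 + 4} = T x + \sqrt{2} = \sqrt{2} + T x$)
$I{\left(-3,q{\left(-5,-5 \right)} \right)} + z 22 = \left(\sqrt{2} - 3 \left(-5 - -25\right)\right) + 5 \cdot 22 = \left(\sqrt{2} - 3 \left(-5 + 25\right)\right) + 110 = \left(\sqrt{2} - 60\right) + 110 = \left(-60 + \sqrt{2}\right) + 110 = 50 + \sqrt{2}$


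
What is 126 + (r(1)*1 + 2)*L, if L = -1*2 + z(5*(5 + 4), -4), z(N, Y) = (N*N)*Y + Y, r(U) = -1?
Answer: -7980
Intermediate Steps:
z(N, Y) = Y + Y*N**2 (z(N, Y) = N**2*Y + Y = Y*N**2 + Y = Y + Y*N**2)
L = -8106 (L = -1*2 - 4*(1 + (5*(5 + 4))**2) = -2 - 4*(1 + (5*9)**2) = -2 - 4*(1 + 45**2) = -2 - 4*(1 + 2025) = -2 - 4*2026 = -2 - 8104 = -8106)
126 + (r(1)*1 + 2)*L = 126 + (-1*1 + 2)*(-8106) = 126 + (-1 + 2)*(-8106) = 126 + 1*(-8106) = 126 - 8106 = -7980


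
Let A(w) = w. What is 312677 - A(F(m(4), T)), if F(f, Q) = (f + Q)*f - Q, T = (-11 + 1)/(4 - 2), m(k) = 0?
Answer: 312672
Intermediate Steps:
T = -5 (T = -10/2 = -10*1/2 = -5)
F(f, Q) = -Q + f*(Q + f) (F(f, Q) = (Q + f)*f - Q = f*(Q + f) - Q = -Q + f*(Q + f))
312677 - A(F(m(4), T)) = 312677 - (0**2 - 1*(-5) - 5*0) = 312677 - (0 + 5 + 0) = 312677 - 1*5 = 312677 - 5 = 312672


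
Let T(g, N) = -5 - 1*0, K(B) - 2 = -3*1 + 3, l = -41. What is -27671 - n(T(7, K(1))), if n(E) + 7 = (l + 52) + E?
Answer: -27670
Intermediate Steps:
K(B) = 2 (K(B) = 2 + (-3*1 + 3) = 2 + (-3 + 3) = 2 + 0 = 2)
T(g, N) = -5 (T(g, N) = -5 + 0 = -5)
n(E) = 4 + E (n(E) = -7 + ((-41 + 52) + E) = -7 + (11 + E) = 4 + E)
-27671 - n(T(7, K(1))) = -27671 - (4 - 5) = -27671 - 1*(-1) = -27671 + 1 = -27670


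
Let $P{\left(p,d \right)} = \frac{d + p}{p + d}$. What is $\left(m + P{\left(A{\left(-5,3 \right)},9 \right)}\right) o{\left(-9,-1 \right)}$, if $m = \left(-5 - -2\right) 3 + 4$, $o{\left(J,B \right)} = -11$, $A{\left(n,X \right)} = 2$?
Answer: $44$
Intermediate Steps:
$P{\left(p,d \right)} = 1$ ($P{\left(p,d \right)} = \frac{d + p}{d + p} = 1$)
$m = -5$ ($m = \left(-5 + 2\right) 3 + 4 = \left(-3\right) 3 + 4 = -9 + 4 = -5$)
$\left(m + P{\left(A{\left(-5,3 \right)},9 \right)}\right) o{\left(-9,-1 \right)} = \left(-5 + 1\right) \left(-11\right) = \left(-4\right) \left(-11\right) = 44$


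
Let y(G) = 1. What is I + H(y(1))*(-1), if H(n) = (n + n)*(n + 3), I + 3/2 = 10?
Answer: ½ ≈ 0.50000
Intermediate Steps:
I = 17/2 (I = -3/2 + 10 = 17/2 ≈ 8.5000)
H(n) = 2*n*(3 + n) (H(n) = (2*n)*(3 + n) = 2*n*(3 + n))
I + H(y(1))*(-1) = 17/2 + (2*1*(3 + 1))*(-1) = 17/2 + (2*1*4)*(-1) = 17/2 + 8*(-1) = 17/2 - 8 = ½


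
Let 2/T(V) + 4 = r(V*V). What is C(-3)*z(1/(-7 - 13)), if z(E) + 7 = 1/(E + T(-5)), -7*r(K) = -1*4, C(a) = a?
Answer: 489/19 ≈ 25.737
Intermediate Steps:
r(K) = 4/7 (r(K) = -(-1)*4/7 = -⅐*(-4) = 4/7)
T(V) = -7/12 (T(V) = 2/(-4 + 4/7) = 2/(-24/7) = 2*(-7/24) = -7/12)
z(E) = -7 + 1/(-7/12 + E) (z(E) = -7 + 1/(E - 7/12) = -7 + 1/(-7/12 + E))
C(-3)*z(1/(-7 - 13)) = -3*(61 - 84/(-7 - 13))/(-7 + 12/(-7 - 13)) = -3*(61 - 84/(-20))/(-7 + 12/(-20)) = -3*(61 - 84*(-1/20))/(-7 + 12*(-1/20)) = -3*(61 + 21/5)/(-7 - ⅗) = -3*326/((-38/5)*5) = -(-15)*326/(38*5) = -3*(-163/19) = 489/19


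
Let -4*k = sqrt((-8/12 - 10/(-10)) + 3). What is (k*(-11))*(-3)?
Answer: -11*sqrt(30)/4 ≈ -15.062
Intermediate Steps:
k = -sqrt(30)/12 (k = -sqrt((-8/12 - 10/(-10)) + 3)/4 = -sqrt((-8*1/12 - 10*(-1/10)) + 3)/4 = -sqrt((-2/3 + 1) + 3)/4 = -sqrt(1/3 + 3)/4 = -sqrt(30)/12 ≈ -0.45644)
(k*(-11))*(-3) = (-sqrt(30)/12*(-11))*(-3) = (11*sqrt(30)/12)*(-3) = -11*sqrt(30)/4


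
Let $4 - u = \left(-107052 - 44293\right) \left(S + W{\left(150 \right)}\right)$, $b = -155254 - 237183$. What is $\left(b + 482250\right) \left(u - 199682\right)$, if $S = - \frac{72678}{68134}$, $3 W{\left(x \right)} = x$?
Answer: $\frac{7119249131701}{11} \approx 6.472 \cdot 10^{11}$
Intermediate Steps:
$b = -392437$ ($b = -155254 - 237183 = -392437$)
$W{\left(x \right)} = \frac{x}{3}$
$S = - \frac{36339}{34067}$ ($S = \left(-72678\right) \frac{1}{68134} = - \frac{36339}{34067} \approx -1.0667$)
$u = \frac{252293916063}{34067}$ ($u = 4 - \left(-107052 - 44293\right) \left(- \frac{36339}{34067} + \frac{1}{3} \cdot 150\right) = 4 - - 151345 \left(- \frac{36339}{34067} + 50\right) = 4 - \left(-151345\right) \frac{1667011}{34067} = 4 - - \frac{252293779795}{34067} = 4 + \frac{252293779795}{34067} = \frac{252293916063}{34067} \approx 7.4058 \cdot 10^{6}$)
$\left(b + 482250\right) \left(u - 199682\right) = \left(-392437 + 482250\right) \left(\frac{252293916063}{34067} - 199682\right) = 89813 \cdot \frac{245491349369}{34067} = \frac{7119249131701}{11}$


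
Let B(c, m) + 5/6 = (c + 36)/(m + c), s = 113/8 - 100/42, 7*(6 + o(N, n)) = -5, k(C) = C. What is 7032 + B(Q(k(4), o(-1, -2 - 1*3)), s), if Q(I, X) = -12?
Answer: 1789849/258 ≈ 6937.4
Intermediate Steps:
o(N, n) = -47/7 (o(N, n) = -6 + (⅐)*(-5) = -6 - 5/7 = -47/7)
s = 1973/168 (s = 113*(⅛) - 100*1/42 = 113/8 - 50/21 = 1973/168 ≈ 11.744)
B(c, m) = -⅚ + (36 + c)/(c + m) (B(c, m) = -⅚ + (c + 36)/(m + c) = -⅚ + (36 + c)/(c + m))
7032 + B(Q(k(4), o(-1, -2 - 1*3)), s) = 7032 + (216 - 12 - 5*1973/168)/(6*(-12 + 1973/168)) = 7032 + (216 - 12 - 9865/168)/(6*(-43/168)) = 7032 + (⅙)*(-168/43)*(24407/168) = 7032 - 24407/258 = 1789849/258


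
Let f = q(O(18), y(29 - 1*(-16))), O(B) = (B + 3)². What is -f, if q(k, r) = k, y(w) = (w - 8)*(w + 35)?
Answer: -441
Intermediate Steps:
y(w) = (-8 + w)*(35 + w)
O(B) = (3 + B)²
f = 441 (f = (3 + 18)² = 21² = 441)
-f = -1*441 = -441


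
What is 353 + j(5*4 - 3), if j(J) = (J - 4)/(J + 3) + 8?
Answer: 7233/20 ≈ 361.65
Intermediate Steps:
j(J) = 8 + (-4 + J)/(3 + J) (j(J) = (-4 + J)/(3 + J) + 8 = 8 + (-4 + J)/(3 + J))
353 + j(5*4 - 3) = 353 + (20 + 9*(5*4 - 3))/(3 + (5*4 - 3)) = 353 + (20 + 9*(20 - 3))/(3 + (20 - 3)) = 353 + (20 + 9*17)/(3 + 17) = 353 + (20 + 153)/20 = 353 + (1/20)*173 = 353 + 173/20 = 7233/20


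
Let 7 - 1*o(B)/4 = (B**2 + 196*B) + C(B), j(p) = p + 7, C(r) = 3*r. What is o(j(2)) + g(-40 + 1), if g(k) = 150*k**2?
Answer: 220690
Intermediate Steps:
j(p) = 7 + p
o(B) = 28 - 796*B - 4*B**2 (o(B) = 28 - 4*((B**2 + 196*B) + 3*B) = 28 - 4*(B**2 + 199*B) = 28 + (-796*B - 4*B**2) = 28 - 796*B - 4*B**2)
o(j(2)) + g(-40 + 1) = (28 - 796*(7 + 2) - 4*(7 + 2)**2) + 150*(-40 + 1)**2 = (28 - 796*9 - 4*9**2) + 150*(-39)**2 = (28 - 7164 - 4*81) + 150*1521 = (28 - 7164 - 324) + 228150 = -7460 + 228150 = 220690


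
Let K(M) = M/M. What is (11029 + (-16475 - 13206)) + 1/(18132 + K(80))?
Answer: -338216715/18133 ≈ -18652.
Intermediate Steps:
K(M) = 1
(11029 + (-16475 - 13206)) + 1/(18132 + K(80)) = (11029 + (-16475 - 13206)) + 1/(18132 + 1) = (11029 - 29681) + 1/18133 = -18652 + 1/18133 = -338216715/18133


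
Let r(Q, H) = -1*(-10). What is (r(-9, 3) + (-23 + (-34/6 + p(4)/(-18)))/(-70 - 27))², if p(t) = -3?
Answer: 3988009/37636 ≈ 105.96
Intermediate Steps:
r(Q, H) = 10
(r(-9, 3) + (-23 + (-34/6 + p(4)/(-18)))/(-70 - 27))² = (10 + (-23 + (-34/6 - 3/(-18)))/(-70 - 27))² = (10 + (-23 + (-34*⅙ - 3*(-1/18)))/(-97))² = (10 + (-23 + (-17/3 + ⅙))*(-1/97))² = (10 + (-23 - 11/2)*(-1/97))² = (10 - 57/2*(-1/97))² = (10 + 57/194)² = (1997/194)² = 3988009/37636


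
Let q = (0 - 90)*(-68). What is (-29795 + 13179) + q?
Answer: -10496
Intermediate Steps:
q = 6120 (q = -90*(-68) = 6120)
(-29795 + 13179) + q = (-29795 + 13179) + 6120 = -16616 + 6120 = -10496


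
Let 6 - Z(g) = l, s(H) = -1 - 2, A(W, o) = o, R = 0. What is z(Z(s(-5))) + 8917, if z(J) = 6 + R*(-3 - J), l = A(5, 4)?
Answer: 8923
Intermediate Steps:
s(H) = -3
l = 4
Z(g) = 2 (Z(g) = 6 - 1*4 = 6 - 4 = 2)
z(J) = 6 (z(J) = 6 + 0*(-3 - J) = 6 + 0 = 6)
z(Z(s(-5))) + 8917 = 6 + 8917 = 8923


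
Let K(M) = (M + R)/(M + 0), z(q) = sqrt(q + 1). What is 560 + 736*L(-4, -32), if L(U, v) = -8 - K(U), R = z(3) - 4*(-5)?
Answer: -2016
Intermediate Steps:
z(q) = sqrt(1 + q)
R = 22 (R = sqrt(1 + 3) - 4*(-5) = sqrt(4) + 20 = 2 + 20 = 22)
K(M) = (22 + M)/M (K(M) = (M + 22)/(M + 0) = (22 + M)/M)
L(U, v) = -8 - (22 + U)/U
560 + 736*L(-4, -32) = 560 + 736*(-9 - 22/(-4)) = 560 + 736*(-9 - 22*(-1/4)) = 560 + 736*(-9 + 11/2) = 560 + 736*(-7/2) = 560 - 2576 = -2016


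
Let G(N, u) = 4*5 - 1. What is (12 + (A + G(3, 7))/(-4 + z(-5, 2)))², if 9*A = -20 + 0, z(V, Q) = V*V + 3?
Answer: 7524049/46656 ≈ 161.27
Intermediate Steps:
z(V, Q) = 3 + V² (z(V, Q) = V² + 3 = 3 + V²)
A = -20/9 (A = (-20 + 0)/9 = (⅑)*(-20) = -20/9 ≈ -2.2222)
G(N, u) = 19 (G(N, u) = 20 - 1 = 19)
(12 + (A + G(3, 7))/(-4 + z(-5, 2)))² = (12 + (-20/9 + 19)/(-4 + (3 + (-5)²)))² = (12 + 151/(9*(-4 + (3 + 25))))² = (12 + 151/(9*(-4 + 28)))² = (12 + (151/9)/24)² = (12 + (151/9)*(1/24))² = (12 + 151/216)² = (2743/216)² = 7524049/46656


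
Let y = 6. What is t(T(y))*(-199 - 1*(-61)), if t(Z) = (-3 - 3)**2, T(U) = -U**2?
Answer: -4968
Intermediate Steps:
t(Z) = 36 (t(Z) = (-6)**2 = 36)
t(T(y))*(-199 - 1*(-61)) = 36*(-199 - 1*(-61)) = 36*(-199 + 61) = 36*(-138) = -4968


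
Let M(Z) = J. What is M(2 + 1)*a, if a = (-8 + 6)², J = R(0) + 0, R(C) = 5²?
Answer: 100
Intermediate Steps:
R(C) = 25
J = 25 (J = 25 + 0 = 25)
M(Z) = 25
a = 4 (a = (-2)² = 4)
M(2 + 1)*a = 25*4 = 100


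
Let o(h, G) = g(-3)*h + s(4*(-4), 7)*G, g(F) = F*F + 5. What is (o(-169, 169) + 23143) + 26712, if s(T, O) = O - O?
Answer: 47489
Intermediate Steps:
g(F) = 5 + F² (g(F) = F² + 5 = 5 + F²)
s(T, O) = 0
o(h, G) = 14*h (o(h, G) = (5 + (-3)²)*h + 0*G = (5 + 9)*h + 0 = 14*h + 0 = 14*h)
(o(-169, 169) + 23143) + 26712 = (14*(-169) + 23143) + 26712 = (-2366 + 23143) + 26712 = 20777 + 26712 = 47489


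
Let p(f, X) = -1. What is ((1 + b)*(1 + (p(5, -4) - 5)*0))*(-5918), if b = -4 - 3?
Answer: 35508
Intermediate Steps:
b = -7
((1 + b)*(1 + (p(5, -4) - 5)*0))*(-5918) = ((1 - 7)*(1 + (-1 - 5)*0))*(-5918) = -6*(1 - 6*0)*(-5918) = -6*(1 + 0)*(-5918) = -6*1*(-5918) = -6*(-5918) = 35508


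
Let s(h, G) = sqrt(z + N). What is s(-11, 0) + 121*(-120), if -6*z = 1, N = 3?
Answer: -14520 + sqrt(102)/6 ≈ -14518.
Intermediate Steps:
z = -1/6 (z = -1/6*1 = -1/6 ≈ -0.16667)
s(h, G) = sqrt(102)/6 (s(h, G) = sqrt(-1/6 + 3) = sqrt(17/6) = sqrt(102)/6)
s(-11, 0) + 121*(-120) = sqrt(102)/6 + 121*(-120) = sqrt(102)/6 - 14520 = -14520 + sqrt(102)/6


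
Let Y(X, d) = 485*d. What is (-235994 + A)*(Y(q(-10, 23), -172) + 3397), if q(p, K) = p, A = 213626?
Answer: 1789954464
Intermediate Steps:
(-235994 + A)*(Y(q(-10, 23), -172) + 3397) = (-235994 + 213626)*(485*(-172) + 3397) = -22368*(-83420 + 3397) = -22368*(-80023) = 1789954464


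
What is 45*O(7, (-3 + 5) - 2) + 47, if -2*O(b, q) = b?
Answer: -221/2 ≈ -110.50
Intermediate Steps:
O(b, q) = -b/2
45*O(7, (-3 + 5) - 2) + 47 = 45*(-1/2*7) + 47 = 45*(-7/2) + 47 = -315/2 + 47 = -221/2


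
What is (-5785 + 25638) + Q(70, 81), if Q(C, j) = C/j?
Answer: 1608163/81 ≈ 19854.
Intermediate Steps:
(-5785 + 25638) + Q(70, 81) = (-5785 + 25638) + 70/81 = 19853 + 70*(1/81) = 19853 + 70/81 = 1608163/81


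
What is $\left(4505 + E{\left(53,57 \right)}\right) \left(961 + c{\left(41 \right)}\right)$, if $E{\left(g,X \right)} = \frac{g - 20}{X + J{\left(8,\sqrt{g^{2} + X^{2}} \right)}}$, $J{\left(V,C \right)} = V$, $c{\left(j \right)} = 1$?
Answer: $\frac{21671492}{5} \approx 4.3343 \cdot 10^{6}$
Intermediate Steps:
$E{\left(g,X \right)} = \frac{-20 + g}{8 + X}$ ($E{\left(g,X \right)} = \frac{g - 20}{X + 8} = \frac{-20 + g}{8 + X}$)
$\left(4505 + E{\left(53,57 \right)}\right) \left(961 + c{\left(41 \right)}\right) = \left(4505 + \frac{-20 + 53}{8 + 57}\right) \left(961 + 1\right) = \left(4505 + \frac{1}{65} \cdot 33\right) 962 = \left(4505 + \frac{33}{65}\right) 962 = \frac{292858}{65} \cdot 962 = \frac{21671492}{5}$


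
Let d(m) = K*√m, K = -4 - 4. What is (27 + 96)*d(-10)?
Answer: -984*I*√10 ≈ -3111.7*I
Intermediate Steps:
K = -8
d(m) = -8*√m
(27 + 96)*d(-10) = (27 + 96)*(-8*I*√10) = 123*(-8*I*√10) = -984*I*√10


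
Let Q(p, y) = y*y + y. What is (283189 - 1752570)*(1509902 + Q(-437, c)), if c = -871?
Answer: -3332074151032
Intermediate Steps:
Q(p, y) = y + y² (Q(p, y) = y² + y = y + y²)
(283189 - 1752570)*(1509902 + Q(-437, c)) = (283189 - 1752570)*(1509902 - 871*(1 - 871)) = -1469381*(1509902 - 871*(-870)) = -1469381*(1509902 + 757770) = -1469381*2267672 = -3332074151032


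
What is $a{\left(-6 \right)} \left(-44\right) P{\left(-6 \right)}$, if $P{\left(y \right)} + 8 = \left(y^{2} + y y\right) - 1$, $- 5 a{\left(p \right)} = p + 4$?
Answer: $- \frac{5544}{5} \approx -1108.8$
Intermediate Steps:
$a{\left(p \right)} = - \frac{4}{5} - \frac{p}{5}$ ($a{\left(p \right)} = - \frac{p + 4}{5} = - \frac{4 + p}{5} = - \frac{4}{5} - \frac{p}{5}$)
$P{\left(y \right)} = -9 + 2 y^{2}$ ($P{\left(y \right)} = -8 - \left(1 - y^{2} - y y\right) = -8 + \left(\left(y^{2} + y^{2}\right) - 1\right) = -8 + \left(2 y^{2} - 1\right) = -8 + \left(-1 + 2 y^{2}\right) = -9 + 2 y^{2}$)
$a{\left(-6 \right)} \left(-44\right) P{\left(-6 \right)} = \left(- \frac{4}{5} - - \frac{6}{5}\right) \left(-44\right) \left(-9 + 2 \left(-6\right)^{2}\right) = \left(- \frac{4}{5} + \frac{6}{5}\right) \left(-44\right) \left(-9 + 2 \cdot 36\right) = \frac{2}{5} \left(-44\right) \left(-9 + 72\right) = \left(- \frac{88}{5}\right) 63 = - \frac{5544}{5}$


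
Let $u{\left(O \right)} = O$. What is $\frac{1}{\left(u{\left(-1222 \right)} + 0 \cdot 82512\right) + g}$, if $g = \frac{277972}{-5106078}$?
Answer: $- \frac{2553039}{3119952644} \approx -0.00081829$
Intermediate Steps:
$g = - \frac{138986}{2553039}$ ($g = 277972 \left(- \frac{1}{5106078}\right) = - \frac{138986}{2553039} \approx -0.054439$)
$\frac{1}{\left(u{\left(-1222 \right)} + 0 \cdot 82512\right) + g} = \frac{1}{\left(-1222 + 0 \cdot 82512\right) - \frac{138986}{2553039}} = \frac{1}{\left(-1222 + 0\right) - \frac{138986}{2553039}} = \frac{1}{-1222 - \frac{138986}{2553039}} = \frac{1}{- \frac{3119952644}{2553039}} = - \frac{2553039}{3119952644}$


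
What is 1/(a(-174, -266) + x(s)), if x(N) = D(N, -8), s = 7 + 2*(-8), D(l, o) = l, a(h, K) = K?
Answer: -1/275 ≈ -0.0036364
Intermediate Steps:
s = -9 (s = 7 - 16 = -9)
x(N) = N
1/(a(-174, -266) + x(s)) = 1/(-266 - 9) = 1/(-275) = -1/275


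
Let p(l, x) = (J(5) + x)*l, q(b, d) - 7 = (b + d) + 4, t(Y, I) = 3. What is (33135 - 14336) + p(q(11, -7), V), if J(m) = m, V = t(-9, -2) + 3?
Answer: 18964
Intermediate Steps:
q(b, d) = 11 + b + d (q(b, d) = 7 + ((b + d) + 4) = 7 + (4 + b + d) = 11 + b + d)
V = 6 (V = 3 + 3 = 6)
p(l, x) = l*(5 + x) (p(l, x) = (5 + x)*l = l*(5 + x))
(33135 - 14336) + p(q(11, -7), V) = (33135 - 14336) + (11 + 11 - 7)*(5 + 6) = 18799 + 15*11 = 18799 + 165 = 18964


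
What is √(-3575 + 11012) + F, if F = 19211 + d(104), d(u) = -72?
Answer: 19139 + √7437 ≈ 19225.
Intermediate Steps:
F = 19139 (F = 19211 - 72 = 19139)
√(-3575 + 11012) + F = √(-3575 + 11012) + 19139 = √7437 + 19139 = 19139 + √7437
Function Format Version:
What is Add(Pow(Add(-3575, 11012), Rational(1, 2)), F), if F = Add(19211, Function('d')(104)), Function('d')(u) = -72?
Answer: Add(19139, Pow(7437, Rational(1, 2))) ≈ 19225.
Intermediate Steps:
F = 19139 (F = Add(19211, -72) = 19139)
Add(Pow(Add(-3575, 11012), Rational(1, 2)), F) = Add(Pow(Add(-3575, 11012), Rational(1, 2)), 19139) = Add(Pow(7437, Rational(1, 2)), 19139) = Add(19139, Pow(7437, Rational(1, 2)))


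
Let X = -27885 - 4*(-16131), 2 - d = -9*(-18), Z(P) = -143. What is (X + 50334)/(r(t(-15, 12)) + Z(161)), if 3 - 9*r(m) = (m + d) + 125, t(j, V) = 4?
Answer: -782757/1253 ≈ -624.71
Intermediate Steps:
d = -160 (d = 2 - (-9)*(-18) = 2 - 1*162 = 2 - 162 = -160)
X = 36639 (X = -27885 + 64524 = 36639)
r(m) = 38/9 - m/9 (r(m) = ⅓ - ((m - 160) + 125)/9 = ⅓ - ((-160 + m) + 125)/9 = ⅓ - (-35 + m)/9 = ⅓ + (35/9 - m/9) = 38/9 - m/9)
(X + 50334)/(r(t(-15, 12)) + Z(161)) = (36639 + 50334)/((38/9 - ⅑*4) - 143) = 86973/((38/9 - 4/9) - 143) = 86973/(34/9 - 143) = 86973/(-1253/9) = 86973*(-9/1253) = -782757/1253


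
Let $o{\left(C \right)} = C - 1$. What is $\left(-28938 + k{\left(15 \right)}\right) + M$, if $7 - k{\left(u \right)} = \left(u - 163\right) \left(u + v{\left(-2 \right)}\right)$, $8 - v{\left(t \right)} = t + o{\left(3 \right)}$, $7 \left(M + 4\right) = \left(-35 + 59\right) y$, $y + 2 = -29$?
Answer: $- \frac{179461}{7} \approx -25637.0$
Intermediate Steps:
$y = -31$ ($y = -2 - 29 = -31$)
$o{\left(C \right)} = -1 + C$
$M = - \frac{772}{7}$ ($M = -4 + \frac{\left(-35 + 59\right) \left(-31\right)}{7} = -4 + \frac{24 \left(-31\right)}{7} = -4 + \frac{1}{7} \left(-744\right) = -4 - \frac{744}{7} = - \frac{772}{7} \approx -110.29$)
$v{\left(t \right)} = 6 - t$ ($v{\left(t \right)} = 8 - \left(t + \left(-1 + 3\right)\right) = 8 - \left(t + 2\right) = 8 - \left(2 + t\right) = 6 - t$)
$k{\left(u \right)} = 7 - \left(-163 + u\right) \left(8 + u\right)$ ($k{\left(u \right)} = 7 - \left(u - 163\right) \left(u + \left(6 - -2\right)\right) = 7 - \left(-163 + u\right) \left(u + \left(6 + 2\right)\right) = 7 - \left(-163 + u\right) \left(u + 8\right) = 7 - \left(-163 + u\right) \left(8 + u\right)$)
$\left(-28938 + k{\left(15 \right)}\right) + M = \left(-28938 + \left(1311 - 15^{2} + 155 \cdot 15\right)\right) - \frac{772}{7} = \left(-28938 + \left(1311 - 225 + 2325\right)\right) - \frac{772}{7} = \left(-28938 + 3411\right) - \frac{772}{7} = -25527 - \frac{772}{7} = - \frac{179461}{7}$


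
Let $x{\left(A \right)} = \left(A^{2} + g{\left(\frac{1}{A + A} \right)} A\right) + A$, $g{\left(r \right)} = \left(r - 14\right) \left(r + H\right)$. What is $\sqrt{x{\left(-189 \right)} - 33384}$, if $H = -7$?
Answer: $\frac{i \sqrt{260120343}}{126} \approx 128.0 i$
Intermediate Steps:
$g{\left(r \right)} = \left(-14 + r\right) \left(-7 + r\right)$ ($g{\left(r \right)} = \left(r - 14\right) \left(r - 7\right) = \left(-14 + r\right) \left(-7 + r\right)$)
$x{\left(A \right)} = A + A^{2} + A \left(98 - \frac{21}{2 A} + \frac{1}{4 A^{2}}\right)$ ($x{\left(A \right)} = \left(A^{2} + \left(98 + \left(\frac{1}{A + A}\right)^{2} - \frac{21}{A + A}\right) A\right) + A = \left(A^{2} + \left(98 + \left(\frac{1}{2 A}\right)^{2} - \frac{21}{2 A}\right) A\right) + A = \left(A^{2} + \left(98 + \left(\frac{1}{2 A}\right)^{2} - 21 \frac{1}{2 A}\right) A\right) + A = \left(A^{2} + \left(98 + \frac{1}{4 A^{2}} - \frac{21}{2 A}\right) A\right) + A = \left(A^{2} + \left(98 - \frac{21}{2 A} + \frac{1}{4 A^{2}}\right) A\right) + A = \left(A^{2} + A \left(98 - \frac{21}{2 A} + \frac{1}{4 A^{2}}\right)\right) + A = A + A^{2} + A \left(98 - \frac{21}{2 A} + \frac{1}{4 A^{2}}\right)$)
$\sqrt{x{\left(-189 \right)} - 33384} = \sqrt{\left(- \frac{21}{2} + \left(-189\right)^{2} + 99 \left(-189\right) + \frac{1}{4 \left(-189\right)}\right) - 33384} = \sqrt{\left(- \frac{21}{2} + 35721 - 18711 + \frac{1}{4} \left(- \frac{1}{189}\right)\right) - 33384} = \sqrt{\left(- \frac{21}{2} + 35721 - 18711 - \frac{1}{756}\right) - 33384} = \sqrt{\frac{12851621}{756} - 33384} = \sqrt{- \frac{12386683}{756}} = \frac{i \sqrt{260120343}}{126}$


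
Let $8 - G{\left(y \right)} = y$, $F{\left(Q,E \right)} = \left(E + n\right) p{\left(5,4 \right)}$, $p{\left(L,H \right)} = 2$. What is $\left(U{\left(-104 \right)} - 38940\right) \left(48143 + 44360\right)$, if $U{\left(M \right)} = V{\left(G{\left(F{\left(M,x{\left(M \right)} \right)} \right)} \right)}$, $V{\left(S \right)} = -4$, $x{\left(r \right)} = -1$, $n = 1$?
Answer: $-3602436832$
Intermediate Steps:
$F{\left(Q,E \right)} = 2 + 2 E$ ($F{\left(Q,E \right)} = \left(E + 1\right) 2 = \left(1 + E\right) 2 = 2 + 2 E$)
$G{\left(y \right)} = 8 - y$
$U{\left(M \right)} = -4$
$\left(U{\left(-104 \right)} - 38940\right) \left(48143 + 44360\right) = \left(-4 - 38940\right) \left(48143 + 44360\right) = \left(-38944\right) 92503 = -3602436832$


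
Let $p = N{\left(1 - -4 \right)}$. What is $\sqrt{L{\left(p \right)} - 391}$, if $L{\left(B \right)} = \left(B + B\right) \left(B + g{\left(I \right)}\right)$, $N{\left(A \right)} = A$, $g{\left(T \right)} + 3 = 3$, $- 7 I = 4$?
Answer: $i \sqrt{341} \approx 18.466 i$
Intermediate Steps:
$I = - \frac{4}{7}$ ($I = \left(- \frac{1}{7}\right) 4 = - \frac{4}{7} \approx -0.57143$)
$g{\left(T \right)} = 0$ ($g{\left(T \right)} = -3 + 3 = 0$)
$p = 5$ ($p = 1 - -4 = 1 + 4 = 5$)
$L{\left(B \right)} = 2 B^{2}$ ($L{\left(B \right)} = \left(B + B\right) \left(B + 0\right) = 2 B B = 2 B^{2}$)
$\sqrt{L{\left(p \right)} - 391} = \sqrt{2 \cdot 5^{2} - 391} = \sqrt{2 \cdot 25 - 391} = \sqrt{50 - 391} = \sqrt{-341} = i \sqrt{341}$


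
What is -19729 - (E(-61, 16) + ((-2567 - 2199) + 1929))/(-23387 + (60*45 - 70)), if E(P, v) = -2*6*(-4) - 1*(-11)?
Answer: -136505877/6919 ≈ -19729.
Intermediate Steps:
E(P, v) = 59 (E(P, v) = -12*(-4) + 11 = 48 + 11 = 59)
-19729 - (E(-61, 16) + ((-2567 - 2199) + 1929))/(-23387 + (60*45 - 70)) = -19729 - (59 + ((-2567 - 2199) + 1929))/(-23387 + (60*45 - 70)) = -19729 - (59 + (-4766 + 1929))/(-23387 + (2700 - 70)) = -19729 - (59 - 2837)/(-23387 + 2630) = -19729 - (-2778)/(-20757) = -19729 - (-2778)*(-1)/20757 = -19729 - 1*926/6919 = -19729 - 926/6919 = -136505877/6919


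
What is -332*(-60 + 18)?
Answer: 13944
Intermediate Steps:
-332*(-60 + 18) = -332*(-42) = 13944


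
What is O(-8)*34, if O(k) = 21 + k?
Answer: 442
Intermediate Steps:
O(-8)*34 = (21 - 8)*34 = 13*34 = 442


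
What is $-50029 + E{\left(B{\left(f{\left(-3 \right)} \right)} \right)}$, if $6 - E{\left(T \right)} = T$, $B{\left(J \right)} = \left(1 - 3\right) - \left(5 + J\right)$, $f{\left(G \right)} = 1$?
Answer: $-50015$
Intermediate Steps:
$B{\left(J \right)} = -7 - J$ ($B{\left(J \right)} = -2 - \left(5 + J\right) = -7 - J$)
$E{\left(T \right)} = 6 - T$
$-50029 + E{\left(B{\left(f{\left(-3 \right)} \right)} \right)} = -50029 + \left(6 - \left(-7 - 1\right)\right) = -50029 + \left(6 - -8\right) = -50029 + \left(6 + 8\right) = -50029 + 14 = -50015$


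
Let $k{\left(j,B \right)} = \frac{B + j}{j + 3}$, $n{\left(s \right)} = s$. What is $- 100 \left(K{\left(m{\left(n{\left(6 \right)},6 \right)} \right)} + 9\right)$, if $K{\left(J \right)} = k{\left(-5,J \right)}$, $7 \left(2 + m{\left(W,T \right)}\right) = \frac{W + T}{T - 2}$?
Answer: $- \frac{8600}{7} \approx -1228.6$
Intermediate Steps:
$k{\left(j,B \right)} = \frac{B + j}{3 + j}$
$m{\left(W,T \right)} = -2 + \frac{T + W}{7 \left(-2 + T\right)}$ ($m{\left(W,T \right)} = -2 + \frac{\left(W + T\right) \frac{1}{T - 2}}{7} = -2 + \frac{\left(T + W\right) \frac{1}{-2 + T}}{7} = -2 + \frac{\frac{1}{-2 + T} \left(T + W\right)}{7} = -2 + \frac{T + W}{7 \left(-2 + T\right)}$)
$K{\left(J \right)} = \frac{5}{2} - \frac{J}{2}$ ($K{\left(J \right)} = \frac{J - 5}{3 - 5} = \frac{-5 + J}{-2} = - \frac{-5 + J}{2} = \frac{5}{2} - \frac{J}{2}$)
$- 100 \left(K{\left(m{\left(n{\left(6 \right)},6 \right)} \right)} + 9\right) = - 100 \left(\left(\frac{5}{2} - \frac{\frac{1}{7} \frac{1}{-2 + 6} \left(28 + 6 - 78\right)}{2}\right) + 9\right) = - 100 \left(\left(\frac{5}{2} - \frac{\frac{1}{7} \cdot \frac{1}{4} \left(28 + 6 - 78\right)}{2}\right) + 9\right) = - 100 \left(\left(\frac{5}{2} - \frac{\frac{1}{7} \cdot \frac{1}{4} \left(-44\right)}{2}\right) + 9\right) = - 100 \left(\left(\frac{5}{2} - - \frac{11}{14}\right) + 9\right) = - 100 \left(\left(\frac{5}{2} + \frac{11}{14}\right) + 9\right) = - 100 \left(\frac{23}{7} + 9\right) = \left(-100\right) \frac{86}{7} = - \frac{8600}{7}$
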